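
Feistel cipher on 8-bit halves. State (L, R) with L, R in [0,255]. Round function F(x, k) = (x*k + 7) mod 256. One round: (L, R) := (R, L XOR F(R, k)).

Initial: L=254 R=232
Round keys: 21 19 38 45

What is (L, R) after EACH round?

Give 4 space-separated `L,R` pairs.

Round 1 (k=21): L=232 R=241
Round 2 (k=19): L=241 R=2
Round 3 (k=38): L=2 R=162
Round 4 (k=45): L=162 R=131

Answer: 232,241 241,2 2,162 162,131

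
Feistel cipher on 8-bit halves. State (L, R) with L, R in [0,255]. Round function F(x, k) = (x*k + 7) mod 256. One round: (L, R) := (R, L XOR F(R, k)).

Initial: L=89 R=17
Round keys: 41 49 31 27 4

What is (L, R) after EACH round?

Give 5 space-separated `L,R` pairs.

Round 1 (k=41): L=17 R=153
Round 2 (k=49): L=153 R=65
Round 3 (k=31): L=65 R=127
Round 4 (k=27): L=127 R=45
Round 5 (k=4): L=45 R=196

Answer: 17,153 153,65 65,127 127,45 45,196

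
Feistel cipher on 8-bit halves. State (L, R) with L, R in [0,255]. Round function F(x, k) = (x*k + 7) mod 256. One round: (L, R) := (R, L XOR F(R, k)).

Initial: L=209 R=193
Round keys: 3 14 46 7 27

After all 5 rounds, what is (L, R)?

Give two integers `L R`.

Round 1 (k=3): L=193 R=155
Round 2 (k=14): L=155 R=64
Round 3 (k=46): L=64 R=28
Round 4 (k=7): L=28 R=139
Round 5 (k=27): L=139 R=172

Answer: 139 172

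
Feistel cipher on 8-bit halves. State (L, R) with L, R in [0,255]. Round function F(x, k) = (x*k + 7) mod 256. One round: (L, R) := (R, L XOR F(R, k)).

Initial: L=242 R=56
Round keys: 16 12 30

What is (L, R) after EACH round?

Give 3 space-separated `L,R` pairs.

Answer: 56,117 117,187 187,132

Derivation:
Round 1 (k=16): L=56 R=117
Round 2 (k=12): L=117 R=187
Round 3 (k=30): L=187 R=132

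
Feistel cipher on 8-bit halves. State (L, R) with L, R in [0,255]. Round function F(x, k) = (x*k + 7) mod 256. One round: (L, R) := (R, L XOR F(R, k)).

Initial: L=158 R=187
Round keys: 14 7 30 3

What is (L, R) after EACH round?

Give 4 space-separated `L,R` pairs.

Round 1 (k=14): L=187 R=223
Round 2 (k=7): L=223 R=155
Round 3 (k=30): L=155 R=238
Round 4 (k=3): L=238 R=74

Answer: 187,223 223,155 155,238 238,74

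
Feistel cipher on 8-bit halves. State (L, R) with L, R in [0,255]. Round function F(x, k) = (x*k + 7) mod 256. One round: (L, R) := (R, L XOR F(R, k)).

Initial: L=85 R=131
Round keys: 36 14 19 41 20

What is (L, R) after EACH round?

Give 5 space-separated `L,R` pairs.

Round 1 (k=36): L=131 R=38
Round 2 (k=14): L=38 R=152
Round 3 (k=19): L=152 R=105
Round 4 (k=41): L=105 R=64
Round 5 (k=20): L=64 R=110

Answer: 131,38 38,152 152,105 105,64 64,110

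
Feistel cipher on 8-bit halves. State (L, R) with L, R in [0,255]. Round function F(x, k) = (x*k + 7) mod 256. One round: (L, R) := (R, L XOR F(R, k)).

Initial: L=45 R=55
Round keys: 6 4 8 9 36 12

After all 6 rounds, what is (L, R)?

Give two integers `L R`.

Round 1 (k=6): L=55 R=124
Round 2 (k=4): L=124 R=192
Round 3 (k=8): L=192 R=123
Round 4 (k=9): L=123 R=154
Round 5 (k=36): L=154 R=212
Round 6 (k=12): L=212 R=109

Answer: 212 109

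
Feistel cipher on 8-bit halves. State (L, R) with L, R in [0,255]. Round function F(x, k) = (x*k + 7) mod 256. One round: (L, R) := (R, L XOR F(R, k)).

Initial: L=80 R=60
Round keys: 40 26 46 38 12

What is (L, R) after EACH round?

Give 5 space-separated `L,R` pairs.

Answer: 60,55 55,161 161,194 194,114 114,157

Derivation:
Round 1 (k=40): L=60 R=55
Round 2 (k=26): L=55 R=161
Round 3 (k=46): L=161 R=194
Round 4 (k=38): L=194 R=114
Round 5 (k=12): L=114 R=157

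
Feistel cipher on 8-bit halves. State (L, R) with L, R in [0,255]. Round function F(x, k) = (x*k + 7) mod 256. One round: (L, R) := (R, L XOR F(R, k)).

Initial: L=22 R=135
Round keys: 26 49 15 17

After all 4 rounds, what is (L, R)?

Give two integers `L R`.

Round 1 (k=26): L=135 R=171
Round 2 (k=49): L=171 R=69
Round 3 (k=15): L=69 R=185
Round 4 (k=17): L=185 R=21

Answer: 185 21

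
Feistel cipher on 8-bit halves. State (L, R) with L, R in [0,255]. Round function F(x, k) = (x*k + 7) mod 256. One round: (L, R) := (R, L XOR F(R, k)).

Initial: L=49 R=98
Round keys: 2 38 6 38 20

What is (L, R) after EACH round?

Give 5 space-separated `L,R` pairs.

Answer: 98,250 250,65 65,119 119,240 240,176

Derivation:
Round 1 (k=2): L=98 R=250
Round 2 (k=38): L=250 R=65
Round 3 (k=6): L=65 R=119
Round 4 (k=38): L=119 R=240
Round 5 (k=20): L=240 R=176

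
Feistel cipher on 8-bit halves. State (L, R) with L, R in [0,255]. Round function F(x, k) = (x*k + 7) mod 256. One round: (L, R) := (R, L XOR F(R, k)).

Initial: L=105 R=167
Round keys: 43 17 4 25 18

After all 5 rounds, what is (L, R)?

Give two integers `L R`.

Answer: 246 253

Derivation:
Round 1 (k=43): L=167 R=125
Round 2 (k=17): L=125 R=243
Round 3 (k=4): L=243 R=174
Round 4 (k=25): L=174 R=246
Round 5 (k=18): L=246 R=253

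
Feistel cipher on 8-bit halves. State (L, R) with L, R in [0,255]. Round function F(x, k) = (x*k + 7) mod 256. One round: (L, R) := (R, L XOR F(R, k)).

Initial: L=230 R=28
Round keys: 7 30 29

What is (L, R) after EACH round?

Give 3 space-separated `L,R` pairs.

Answer: 28,45 45,81 81,25

Derivation:
Round 1 (k=7): L=28 R=45
Round 2 (k=30): L=45 R=81
Round 3 (k=29): L=81 R=25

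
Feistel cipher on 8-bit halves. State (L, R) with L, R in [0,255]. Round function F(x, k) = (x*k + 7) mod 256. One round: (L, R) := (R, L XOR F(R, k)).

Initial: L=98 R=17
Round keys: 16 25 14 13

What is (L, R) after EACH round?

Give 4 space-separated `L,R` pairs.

Round 1 (k=16): L=17 R=117
Round 2 (k=25): L=117 R=101
Round 3 (k=14): L=101 R=248
Round 4 (k=13): L=248 R=250

Answer: 17,117 117,101 101,248 248,250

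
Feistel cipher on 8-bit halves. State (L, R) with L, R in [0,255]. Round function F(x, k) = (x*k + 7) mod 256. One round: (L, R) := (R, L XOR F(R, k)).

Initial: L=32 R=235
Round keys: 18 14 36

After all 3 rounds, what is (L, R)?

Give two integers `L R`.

Round 1 (k=18): L=235 R=173
Round 2 (k=14): L=173 R=150
Round 3 (k=36): L=150 R=178

Answer: 150 178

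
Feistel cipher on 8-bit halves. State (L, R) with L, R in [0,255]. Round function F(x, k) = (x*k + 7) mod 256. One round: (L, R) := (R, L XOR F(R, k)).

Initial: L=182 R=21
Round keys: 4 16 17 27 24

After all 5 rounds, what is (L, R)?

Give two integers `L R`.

Round 1 (k=4): L=21 R=237
Round 2 (k=16): L=237 R=194
Round 3 (k=17): L=194 R=4
Round 4 (k=27): L=4 R=177
Round 5 (k=24): L=177 R=155

Answer: 177 155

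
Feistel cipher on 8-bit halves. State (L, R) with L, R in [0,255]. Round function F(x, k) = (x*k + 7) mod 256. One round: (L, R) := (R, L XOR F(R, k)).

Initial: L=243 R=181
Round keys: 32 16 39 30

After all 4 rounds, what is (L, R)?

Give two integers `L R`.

Answer: 177 55

Derivation:
Round 1 (k=32): L=181 R=84
Round 2 (k=16): L=84 R=242
Round 3 (k=39): L=242 R=177
Round 4 (k=30): L=177 R=55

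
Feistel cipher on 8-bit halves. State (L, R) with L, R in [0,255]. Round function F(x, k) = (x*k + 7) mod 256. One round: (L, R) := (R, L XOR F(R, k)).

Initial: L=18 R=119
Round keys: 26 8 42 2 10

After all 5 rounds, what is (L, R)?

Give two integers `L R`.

Answer: 191 37

Derivation:
Round 1 (k=26): L=119 R=15
Round 2 (k=8): L=15 R=8
Round 3 (k=42): L=8 R=88
Round 4 (k=2): L=88 R=191
Round 5 (k=10): L=191 R=37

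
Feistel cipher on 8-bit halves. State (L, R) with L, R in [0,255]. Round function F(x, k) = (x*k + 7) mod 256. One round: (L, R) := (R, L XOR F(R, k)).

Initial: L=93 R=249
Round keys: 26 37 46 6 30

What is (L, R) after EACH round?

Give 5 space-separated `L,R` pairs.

Answer: 249,12 12,58 58,127 127,59 59,142

Derivation:
Round 1 (k=26): L=249 R=12
Round 2 (k=37): L=12 R=58
Round 3 (k=46): L=58 R=127
Round 4 (k=6): L=127 R=59
Round 5 (k=30): L=59 R=142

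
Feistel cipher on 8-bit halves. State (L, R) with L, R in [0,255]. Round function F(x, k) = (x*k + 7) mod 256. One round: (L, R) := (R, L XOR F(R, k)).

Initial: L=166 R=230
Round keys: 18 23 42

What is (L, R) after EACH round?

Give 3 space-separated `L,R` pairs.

Answer: 230,149 149,140 140,106

Derivation:
Round 1 (k=18): L=230 R=149
Round 2 (k=23): L=149 R=140
Round 3 (k=42): L=140 R=106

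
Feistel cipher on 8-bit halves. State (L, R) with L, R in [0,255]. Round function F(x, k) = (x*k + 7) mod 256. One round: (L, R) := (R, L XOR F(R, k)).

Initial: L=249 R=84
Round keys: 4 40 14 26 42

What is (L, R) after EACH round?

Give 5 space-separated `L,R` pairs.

Round 1 (k=4): L=84 R=174
Round 2 (k=40): L=174 R=99
Round 3 (k=14): L=99 R=223
Round 4 (k=26): L=223 R=206
Round 5 (k=42): L=206 R=12

Answer: 84,174 174,99 99,223 223,206 206,12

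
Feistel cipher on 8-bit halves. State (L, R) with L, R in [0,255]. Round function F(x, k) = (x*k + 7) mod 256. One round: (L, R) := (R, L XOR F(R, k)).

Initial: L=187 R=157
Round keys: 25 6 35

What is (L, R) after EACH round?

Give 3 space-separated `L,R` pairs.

Round 1 (k=25): L=157 R=231
Round 2 (k=6): L=231 R=236
Round 3 (k=35): L=236 R=172

Answer: 157,231 231,236 236,172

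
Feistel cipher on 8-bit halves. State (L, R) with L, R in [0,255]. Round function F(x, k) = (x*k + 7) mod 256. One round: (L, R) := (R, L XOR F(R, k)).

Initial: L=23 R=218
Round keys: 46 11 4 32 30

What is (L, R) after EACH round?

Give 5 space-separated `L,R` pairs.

Answer: 218,36 36,73 73,15 15,174 174,100

Derivation:
Round 1 (k=46): L=218 R=36
Round 2 (k=11): L=36 R=73
Round 3 (k=4): L=73 R=15
Round 4 (k=32): L=15 R=174
Round 5 (k=30): L=174 R=100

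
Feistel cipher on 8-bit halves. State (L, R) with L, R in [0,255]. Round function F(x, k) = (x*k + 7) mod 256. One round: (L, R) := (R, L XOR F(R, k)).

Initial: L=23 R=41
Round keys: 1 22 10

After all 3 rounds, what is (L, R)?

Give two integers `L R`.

Round 1 (k=1): L=41 R=39
Round 2 (k=22): L=39 R=72
Round 3 (k=10): L=72 R=240

Answer: 72 240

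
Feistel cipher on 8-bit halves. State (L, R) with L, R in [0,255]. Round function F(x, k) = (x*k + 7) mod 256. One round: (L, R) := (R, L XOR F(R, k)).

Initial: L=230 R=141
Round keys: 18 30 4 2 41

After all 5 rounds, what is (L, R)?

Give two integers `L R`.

Round 1 (k=18): L=141 R=23
Round 2 (k=30): L=23 R=52
Round 3 (k=4): L=52 R=192
Round 4 (k=2): L=192 R=179
Round 5 (k=41): L=179 R=114

Answer: 179 114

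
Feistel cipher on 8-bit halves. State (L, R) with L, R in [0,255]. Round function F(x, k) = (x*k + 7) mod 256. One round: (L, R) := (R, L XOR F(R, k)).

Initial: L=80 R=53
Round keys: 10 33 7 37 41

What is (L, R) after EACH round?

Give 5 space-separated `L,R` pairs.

Answer: 53,73 73,69 69,163 163,211 211,113

Derivation:
Round 1 (k=10): L=53 R=73
Round 2 (k=33): L=73 R=69
Round 3 (k=7): L=69 R=163
Round 4 (k=37): L=163 R=211
Round 5 (k=41): L=211 R=113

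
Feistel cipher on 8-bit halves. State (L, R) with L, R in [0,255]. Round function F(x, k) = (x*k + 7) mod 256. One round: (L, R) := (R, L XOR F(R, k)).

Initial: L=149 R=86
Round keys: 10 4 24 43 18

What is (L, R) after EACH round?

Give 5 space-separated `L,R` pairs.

Round 1 (k=10): L=86 R=246
Round 2 (k=4): L=246 R=137
Round 3 (k=24): L=137 R=41
Round 4 (k=43): L=41 R=99
Round 5 (k=18): L=99 R=212

Answer: 86,246 246,137 137,41 41,99 99,212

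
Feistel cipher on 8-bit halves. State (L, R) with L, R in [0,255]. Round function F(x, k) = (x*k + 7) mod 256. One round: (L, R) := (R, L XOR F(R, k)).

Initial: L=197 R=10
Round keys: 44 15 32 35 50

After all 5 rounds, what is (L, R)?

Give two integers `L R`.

Round 1 (k=44): L=10 R=122
Round 2 (k=15): L=122 R=39
Round 3 (k=32): L=39 R=157
Round 4 (k=35): L=157 R=89
Round 5 (k=50): L=89 R=244

Answer: 89 244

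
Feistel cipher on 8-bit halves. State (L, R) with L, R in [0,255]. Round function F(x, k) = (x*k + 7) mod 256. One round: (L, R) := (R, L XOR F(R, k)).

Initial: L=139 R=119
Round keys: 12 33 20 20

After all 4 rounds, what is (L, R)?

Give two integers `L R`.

Answer: 151 179

Derivation:
Round 1 (k=12): L=119 R=16
Round 2 (k=33): L=16 R=96
Round 3 (k=20): L=96 R=151
Round 4 (k=20): L=151 R=179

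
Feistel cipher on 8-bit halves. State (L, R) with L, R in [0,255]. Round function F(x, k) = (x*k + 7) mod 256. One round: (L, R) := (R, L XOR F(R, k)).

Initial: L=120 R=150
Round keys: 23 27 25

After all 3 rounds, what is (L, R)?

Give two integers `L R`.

Answer: 220 122

Derivation:
Round 1 (k=23): L=150 R=249
Round 2 (k=27): L=249 R=220
Round 3 (k=25): L=220 R=122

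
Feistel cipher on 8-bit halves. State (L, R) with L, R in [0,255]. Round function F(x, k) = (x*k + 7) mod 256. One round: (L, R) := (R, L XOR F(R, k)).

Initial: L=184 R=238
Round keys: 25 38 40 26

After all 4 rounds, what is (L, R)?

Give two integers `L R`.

Round 1 (k=25): L=238 R=253
Round 2 (k=38): L=253 R=123
Round 3 (k=40): L=123 R=194
Round 4 (k=26): L=194 R=192

Answer: 194 192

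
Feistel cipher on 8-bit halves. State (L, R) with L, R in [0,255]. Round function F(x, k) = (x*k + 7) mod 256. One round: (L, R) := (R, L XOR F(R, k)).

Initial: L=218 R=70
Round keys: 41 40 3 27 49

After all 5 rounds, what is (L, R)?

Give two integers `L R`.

Round 1 (k=41): L=70 R=231
Round 2 (k=40): L=231 R=89
Round 3 (k=3): L=89 R=245
Round 4 (k=27): L=245 R=135
Round 5 (k=49): L=135 R=43

Answer: 135 43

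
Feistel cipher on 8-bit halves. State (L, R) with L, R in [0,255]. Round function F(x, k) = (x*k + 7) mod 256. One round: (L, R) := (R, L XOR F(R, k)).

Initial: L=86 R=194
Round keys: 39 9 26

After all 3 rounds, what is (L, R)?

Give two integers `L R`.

Round 1 (k=39): L=194 R=195
Round 2 (k=9): L=195 R=32
Round 3 (k=26): L=32 R=132

Answer: 32 132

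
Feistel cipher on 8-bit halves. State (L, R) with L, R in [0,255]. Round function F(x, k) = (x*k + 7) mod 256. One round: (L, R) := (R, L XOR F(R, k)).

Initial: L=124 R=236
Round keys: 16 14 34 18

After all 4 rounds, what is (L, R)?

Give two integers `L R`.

Round 1 (k=16): L=236 R=187
Round 2 (k=14): L=187 R=173
Round 3 (k=34): L=173 R=186
Round 4 (k=18): L=186 R=182

Answer: 186 182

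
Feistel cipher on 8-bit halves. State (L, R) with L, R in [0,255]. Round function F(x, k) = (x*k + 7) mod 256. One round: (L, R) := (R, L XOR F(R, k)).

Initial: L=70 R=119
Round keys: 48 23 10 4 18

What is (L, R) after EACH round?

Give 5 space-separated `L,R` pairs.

Round 1 (k=48): L=119 R=17
Round 2 (k=23): L=17 R=249
Round 3 (k=10): L=249 R=208
Round 4 (k=4): L=208 R=190
Round 5 (k=18): L=190 R=179

Answer: 119,17 17,249 249,208 208,190 190,179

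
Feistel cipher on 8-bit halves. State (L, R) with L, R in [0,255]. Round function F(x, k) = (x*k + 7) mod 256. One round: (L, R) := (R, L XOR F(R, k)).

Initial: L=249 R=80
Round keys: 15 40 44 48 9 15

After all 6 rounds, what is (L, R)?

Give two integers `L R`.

Answer: 226 213

Derivation:
Round 1 (k=15): L=80 R=78
Round 2 (k=40): L=78 R=103
Round 3 (k=44): L=103 R=245
Round 4 (k=48): L=245 R=144
Round 5 (k=9): L=144 R=226
Round 6 (k=15): L=226 R=213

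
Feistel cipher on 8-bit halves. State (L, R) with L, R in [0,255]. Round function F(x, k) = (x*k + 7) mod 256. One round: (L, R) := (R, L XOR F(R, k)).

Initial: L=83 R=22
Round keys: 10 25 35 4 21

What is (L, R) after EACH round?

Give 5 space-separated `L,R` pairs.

Round 1 (k=10): L=22 R=176
Round 2 (k=25): L=176 R=33
Round 3 (k=35): L=33 R=58
Round 4 (k=4): L=58 R=206
Round 5 (k=21): L=206 R=215

Answer: 22,176 176,33 33,58 58,206 206,215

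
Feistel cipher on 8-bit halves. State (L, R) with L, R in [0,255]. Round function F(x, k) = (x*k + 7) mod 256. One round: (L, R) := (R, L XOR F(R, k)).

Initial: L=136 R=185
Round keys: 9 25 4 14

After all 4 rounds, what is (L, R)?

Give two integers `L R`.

Answer: 255 71

Derivation:
Round 1 (k=9): L=185 R=0
Round 2 (k=25): L=0 R=190
Round 3 (k=4): L=190 R=255
Round 4 (k=14): L=255 R=71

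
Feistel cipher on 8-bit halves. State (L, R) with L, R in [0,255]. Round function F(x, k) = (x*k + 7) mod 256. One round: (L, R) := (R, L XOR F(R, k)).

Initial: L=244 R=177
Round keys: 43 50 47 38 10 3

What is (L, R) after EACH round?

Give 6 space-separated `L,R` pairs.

Answer: 177,54 54,34 34,115 115,59 59,38 38,66

Derivation:
Round 1 (k=43): L=177 R=54
Round 2 (k=50): L=54 R=34
Round 3 (k=47): L=34 R=115
Round 4 (k=38): L=115 R=59
Round 5 (k=10): L=59 R=38
Round 6 (k=3): L=38 R=66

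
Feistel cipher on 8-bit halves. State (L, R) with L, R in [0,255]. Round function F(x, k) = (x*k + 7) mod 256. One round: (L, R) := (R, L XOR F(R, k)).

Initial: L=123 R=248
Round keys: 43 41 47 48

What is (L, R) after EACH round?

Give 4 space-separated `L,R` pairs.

Answer: 248,212 212,3 3,64 64,4

Derivation:
Round 1 (k=43): L=248 R=212
Round 2 (k=41): L=212 R=3
Round 3 (k=47): L=3 R=64
Round 4 (k=48): L=64 R=4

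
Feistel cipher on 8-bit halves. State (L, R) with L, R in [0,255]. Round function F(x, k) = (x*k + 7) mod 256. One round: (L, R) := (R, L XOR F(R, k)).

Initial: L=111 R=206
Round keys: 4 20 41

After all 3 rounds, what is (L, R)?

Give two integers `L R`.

Round 1 (k=4): L=206 R=80
Round 2 (k=20): L=80 R=137
Round 3 (k=41): L=137 R=168

Answer: 137 168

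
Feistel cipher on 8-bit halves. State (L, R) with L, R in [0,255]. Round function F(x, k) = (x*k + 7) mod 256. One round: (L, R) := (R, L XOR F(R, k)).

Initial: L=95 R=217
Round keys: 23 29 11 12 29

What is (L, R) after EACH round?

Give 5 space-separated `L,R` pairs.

Round 1 (k=23): L=217 R=217
Round 2 (k=29): L=217 R=69
Round 3 (k=11): L=69 R=39
Round 4 (k=12): L=39 R=158
Round 5 (k=29): L=158 R=202

Answer: 217,217 217,69 69,39 39,158 158,202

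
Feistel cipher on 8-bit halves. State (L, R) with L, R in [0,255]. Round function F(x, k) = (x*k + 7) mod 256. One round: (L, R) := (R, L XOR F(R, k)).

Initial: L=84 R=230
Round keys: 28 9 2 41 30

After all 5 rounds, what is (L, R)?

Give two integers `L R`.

Round 1 (k=28): L=230 R=123
Round 2 (k=9): L=123 R=188
Round 3 (k=2): L=188 R=4
Round 4 (k=41): L=4 R=23
Round 5 (k=30): L=23 R=189

Answer: 23 189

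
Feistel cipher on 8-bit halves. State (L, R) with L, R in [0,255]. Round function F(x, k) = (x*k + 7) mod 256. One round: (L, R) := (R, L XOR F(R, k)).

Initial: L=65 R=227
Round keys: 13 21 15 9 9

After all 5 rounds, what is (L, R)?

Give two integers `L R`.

Round 1 (k=13): L=227 R=207
Round 2 (k=21): L=207 R=225
Round 3 (k=15): L=225 R=249
Round 4 (k=9): L=249 R=41
Round 5 (k=9): L=41 R=129

Answer: 41 129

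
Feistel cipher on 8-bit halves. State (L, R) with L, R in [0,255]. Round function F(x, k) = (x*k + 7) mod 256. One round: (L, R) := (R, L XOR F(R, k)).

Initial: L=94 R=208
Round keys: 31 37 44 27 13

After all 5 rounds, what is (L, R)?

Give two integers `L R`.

Round 1 (k=31): L=208 R=105
Round 2 (k=37): L=105 R=228
Round 3 (k=44): L=228 R=94
Round 4 (k=27): L=94 R=21
Round 5 (k=13): L=21 R=70

Answer: 21 70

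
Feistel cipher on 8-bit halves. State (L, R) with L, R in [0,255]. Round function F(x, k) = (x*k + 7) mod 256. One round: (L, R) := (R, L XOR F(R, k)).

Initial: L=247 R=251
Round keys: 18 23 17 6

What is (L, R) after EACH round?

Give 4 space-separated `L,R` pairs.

Answer: 251,90 90,230 230,23 23,119

Derivation:
Round 1 (k=18): L=251 R=90
Round 2 (k=23): L=90 R=230
Round 3 (k=17): L=230 R=23
Round 4 (k=6): L=23 R=119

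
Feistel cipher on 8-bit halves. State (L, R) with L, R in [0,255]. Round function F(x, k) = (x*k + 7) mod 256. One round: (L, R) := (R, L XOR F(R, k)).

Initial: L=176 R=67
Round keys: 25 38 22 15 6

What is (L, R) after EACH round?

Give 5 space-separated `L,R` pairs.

Answer: 67,34 34,80 80,197 197,194 194,86

Derivation:
Round 1 (k=25): L=67 R=34
Round 2 (k=38): L=34 R=80
Round 3 (k=22): L=80 R=197
Round 4 (k=15): L=197 R=194
Round 5 (k=6): L=194 R=86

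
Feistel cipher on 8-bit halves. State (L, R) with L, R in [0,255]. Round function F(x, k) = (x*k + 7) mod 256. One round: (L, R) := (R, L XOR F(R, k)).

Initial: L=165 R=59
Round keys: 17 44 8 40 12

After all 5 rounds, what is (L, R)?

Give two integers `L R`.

Answer: 71 11

Derivation:
Round 1 (k=17): L=59 R=87
Round 2 (k=44): L=87 R=192
Round 3 (k=8): L=192 R=80
Round 4 (k=40): L=80 R=71
Round 5 (k=12): L=71 R=11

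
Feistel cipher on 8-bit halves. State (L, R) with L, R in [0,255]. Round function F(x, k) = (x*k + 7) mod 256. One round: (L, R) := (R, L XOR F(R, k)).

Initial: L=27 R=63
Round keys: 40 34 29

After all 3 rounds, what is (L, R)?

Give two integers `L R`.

Answer: 48 179

Derivation:
Round 1 (k=40): L=63 R=196
Round 2 (k=34): L=196 R=48
Round 3 (k=29): L=48 R=179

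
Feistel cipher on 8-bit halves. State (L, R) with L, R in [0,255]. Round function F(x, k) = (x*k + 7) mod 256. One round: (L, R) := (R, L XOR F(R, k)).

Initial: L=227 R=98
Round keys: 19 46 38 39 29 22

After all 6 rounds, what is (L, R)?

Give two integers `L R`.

Answer: 203 28

Derivation:
Round 1 (k=19): L=98 R=174
Round 2 (k=46): L=174 R=41
Round 3 (k=38): L=41 R=179
Round 4 (k=39): L=179 R=101
Round 5 (k=29): L=101 R=203
Round 6 (k=22): L=203 R=28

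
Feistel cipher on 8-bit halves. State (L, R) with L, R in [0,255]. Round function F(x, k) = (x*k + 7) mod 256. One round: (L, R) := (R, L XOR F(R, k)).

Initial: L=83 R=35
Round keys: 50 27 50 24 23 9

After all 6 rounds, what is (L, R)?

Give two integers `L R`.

Round 1 (k=50): L=35 R=142
Round 2 (k=27): L=142 R=34
Round 3 (k=50): L=34 R=37
Round 4 (k=24): L=37 R=93
Round 5 (k=23): L=93 R=71
Round 6 (k=9): L=71 R=219

Answer: 71 219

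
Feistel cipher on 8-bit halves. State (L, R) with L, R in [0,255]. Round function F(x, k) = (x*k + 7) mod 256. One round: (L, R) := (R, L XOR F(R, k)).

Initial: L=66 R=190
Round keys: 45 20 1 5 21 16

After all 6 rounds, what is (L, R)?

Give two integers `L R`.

Round 1 (k=45): L=190 R=47
Round 2 (k=20): L=47 R=13
Round 3 (k=1): L=13 R=59
Round 4 (k=5): L=59 R=35
Round 5 (k=21): L=35 R=221
Round 6 (k=16): L=221 R=244

Answer: 221 244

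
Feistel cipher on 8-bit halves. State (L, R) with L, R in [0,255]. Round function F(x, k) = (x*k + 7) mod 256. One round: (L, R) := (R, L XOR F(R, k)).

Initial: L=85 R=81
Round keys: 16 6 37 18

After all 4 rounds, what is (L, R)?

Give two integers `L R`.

Answer: 83 31

Derivation:
Round 1 (k=16): L=81 R=66
Round 2 (k=6): L=66 R=194
Round 3 (k=37): L=194 R=83
Round 4 (k=18): L=83 R=31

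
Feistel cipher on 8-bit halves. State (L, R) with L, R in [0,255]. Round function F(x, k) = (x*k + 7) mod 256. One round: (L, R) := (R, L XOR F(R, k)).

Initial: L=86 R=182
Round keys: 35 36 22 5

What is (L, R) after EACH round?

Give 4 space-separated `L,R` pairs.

Answer: 182,191 191,85 85,234 234,204

Derivation:
Round 1 (k=35): L=182 R=191
Round 2 (k=36): L=191 R=85
Round 3 (k=22): L=85 R=234
Round 4 (k=5): L=234 R=204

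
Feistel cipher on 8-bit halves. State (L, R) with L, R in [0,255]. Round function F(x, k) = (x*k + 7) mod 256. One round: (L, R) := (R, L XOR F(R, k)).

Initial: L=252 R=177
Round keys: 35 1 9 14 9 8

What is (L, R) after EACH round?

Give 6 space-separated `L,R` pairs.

Answer: 177,198 198,124 124,165 165,113 113,165 165,94

Derivation:
Round 1 (k=35): L=177 R=198
Round 2 (k=1): L=198 R=124
Round 3 (k=9): L=124 R=165
Round 4 (k=14): L=165 R=113
Round 5 (k=9): L=113 R=165
Round 6 (k=8): L=165 R=94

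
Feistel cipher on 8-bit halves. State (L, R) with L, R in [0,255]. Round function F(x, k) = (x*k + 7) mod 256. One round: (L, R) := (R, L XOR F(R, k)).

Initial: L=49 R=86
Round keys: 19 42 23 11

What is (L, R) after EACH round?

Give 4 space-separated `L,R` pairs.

Answer: 86,88 88,33 33,166 166,8

Derivation:
Round 1 (k=19): L=86 R=88
Round 2 (k=42): L=88 R=33
Round 3 (k=23): L=33 R=166
Round 4 (k=11): L=166 R=8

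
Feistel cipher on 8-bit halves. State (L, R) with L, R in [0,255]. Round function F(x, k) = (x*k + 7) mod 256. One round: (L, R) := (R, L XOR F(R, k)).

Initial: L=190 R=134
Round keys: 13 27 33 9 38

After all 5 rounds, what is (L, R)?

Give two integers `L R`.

Round 1 (k=13): L=134 R=107
Round 2 (k=27): L=107 R=214
Round 3 (k=33): L=214 R=246
Round 4 (k=9): L=246 R=123
Round 5 (k=38): L=123 R=191

Answer: 123 191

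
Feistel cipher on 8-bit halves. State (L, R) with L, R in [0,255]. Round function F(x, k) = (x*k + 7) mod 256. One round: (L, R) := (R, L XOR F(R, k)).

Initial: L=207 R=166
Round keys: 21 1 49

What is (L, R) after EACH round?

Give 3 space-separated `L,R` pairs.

Round 1 (k=21): L=166 R=106
Round 2 (k=1): L=106 R=215
Round 3 (k=49): L=215 R=68

Answer: 166,106 106,215 215,68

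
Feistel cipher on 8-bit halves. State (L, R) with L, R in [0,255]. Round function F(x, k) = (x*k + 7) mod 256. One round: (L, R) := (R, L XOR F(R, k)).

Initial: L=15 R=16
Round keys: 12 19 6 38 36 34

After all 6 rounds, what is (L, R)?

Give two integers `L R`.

Round 1 (k=12): L=16 R=200
Round 2 (k=19): L=200 R=207
Round 3 (k=6): L=207 R=41
Round 4 (k=38): L=41 R=210
Round 5 (k=36): L=210 R=166
Round 6 (k=34): L=166 R=193

Answer: 166 193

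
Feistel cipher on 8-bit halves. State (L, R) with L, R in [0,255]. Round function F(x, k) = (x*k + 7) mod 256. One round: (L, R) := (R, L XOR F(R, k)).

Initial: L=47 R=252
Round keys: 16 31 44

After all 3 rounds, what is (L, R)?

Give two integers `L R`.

Answer: 227 227

Derivation:
Round 1 (k=16): L=252 R=232
Round 2 (k=31): L=232 R=227
Round 3 (k=44): L=227 R=227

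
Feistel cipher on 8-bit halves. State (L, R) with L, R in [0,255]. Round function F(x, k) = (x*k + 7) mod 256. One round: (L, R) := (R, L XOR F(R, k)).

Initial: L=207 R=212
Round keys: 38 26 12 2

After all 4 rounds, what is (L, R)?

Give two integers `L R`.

Round 1 (k=38): L=212 R=176
Round 2 (k=26): L=176 R=51
Round 3 (k=12): L=51 R=219
Round 4 (k=2): L=219 R=142

Answer: 219 142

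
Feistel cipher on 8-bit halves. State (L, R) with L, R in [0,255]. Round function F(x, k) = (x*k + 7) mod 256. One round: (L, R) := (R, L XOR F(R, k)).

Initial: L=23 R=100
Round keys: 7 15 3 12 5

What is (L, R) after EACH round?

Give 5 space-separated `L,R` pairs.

Answer: 100,212 212,23 23,152 152,48 48,111

Derivation:
Round 1 (k=7): L=100 R=212
Round 2 (k=15): L=212 R=23
Round 3 (k=3): L=23 R=152
Round 4 (k=12): L=152 R=48
Round 5 (k=5): L=48 R=111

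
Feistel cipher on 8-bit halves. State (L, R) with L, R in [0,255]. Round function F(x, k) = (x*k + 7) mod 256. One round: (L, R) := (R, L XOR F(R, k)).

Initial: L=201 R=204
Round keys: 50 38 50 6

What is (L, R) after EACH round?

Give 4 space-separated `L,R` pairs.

Answer: 204,22 22,135 135,115 115,62

Derivation:
Round 1 (k=50): L=204 R=22
Round 2 (k=38): L=22 R=135
Round 3 (k=50): L=135 R=115
Round 4 (k=6): L=115 R=62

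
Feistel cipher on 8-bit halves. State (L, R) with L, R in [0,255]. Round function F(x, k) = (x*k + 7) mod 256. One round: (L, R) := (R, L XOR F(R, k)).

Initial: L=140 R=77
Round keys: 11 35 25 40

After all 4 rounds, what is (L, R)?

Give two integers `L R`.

Round 1 (k=11): L=77 R=218
Round 2 (k=35): L=218 R=152
Round 3 (k=25): L=152 R=5
Round 4 (k=40): L=5 R=87

Answer: 5 87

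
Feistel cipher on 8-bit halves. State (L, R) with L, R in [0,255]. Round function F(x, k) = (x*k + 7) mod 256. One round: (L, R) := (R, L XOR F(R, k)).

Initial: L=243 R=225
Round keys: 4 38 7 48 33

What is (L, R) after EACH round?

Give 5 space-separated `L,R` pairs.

Answer: 225,120 120,54 54,249 249,129 129,81

Derivation:
Round 1 (k=4): L=225 R=120
Round 2 (k=38): L=120 R=54
Round 3 (k=7): L=54 R=249
Round 4 (k=48): L=249 R=129
Round 5 (k=33): L=129 R=81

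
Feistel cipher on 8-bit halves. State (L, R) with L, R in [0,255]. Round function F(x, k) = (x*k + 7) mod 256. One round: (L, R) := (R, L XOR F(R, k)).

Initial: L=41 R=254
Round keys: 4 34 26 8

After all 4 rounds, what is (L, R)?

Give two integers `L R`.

Round 1 (k=4): L=254 R=214
Round 2 (k=34): L=214 R=141
Round 3 (k=26): L=141 R=143
Round 4 (k=8): L=143 R=242

Answer: 143 242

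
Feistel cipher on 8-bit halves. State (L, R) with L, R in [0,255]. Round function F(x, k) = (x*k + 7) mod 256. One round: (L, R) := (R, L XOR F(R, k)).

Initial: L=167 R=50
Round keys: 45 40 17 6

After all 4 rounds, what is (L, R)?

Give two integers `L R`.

Round 1 (k=45): L=50 R=118
Round 2 (k=40): L=118 R=69
Round 3 (k=17): L=69 R=234
Round 4 (k=6): L=234 R=198

Answer: 234 198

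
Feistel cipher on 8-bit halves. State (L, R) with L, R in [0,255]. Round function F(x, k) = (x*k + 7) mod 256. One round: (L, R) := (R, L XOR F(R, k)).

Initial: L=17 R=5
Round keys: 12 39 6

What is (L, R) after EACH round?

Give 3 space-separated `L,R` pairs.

Round 1 (k=12): L=5 R=82
Round 2 (k=39): L=82 R=128
Round 3 (k=6): L=128 R=85

Answer: 5,82 82,128 128,85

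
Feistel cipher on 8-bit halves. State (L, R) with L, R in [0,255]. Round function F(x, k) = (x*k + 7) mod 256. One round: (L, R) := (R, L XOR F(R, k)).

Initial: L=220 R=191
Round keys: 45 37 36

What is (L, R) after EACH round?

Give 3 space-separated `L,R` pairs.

Round 1 (k=45): L=191 R=70
Round 2 (k=37): L=70 R=154
Round 3 (k=36): L=154 R=233

Answer: 191,70 70,154 154,233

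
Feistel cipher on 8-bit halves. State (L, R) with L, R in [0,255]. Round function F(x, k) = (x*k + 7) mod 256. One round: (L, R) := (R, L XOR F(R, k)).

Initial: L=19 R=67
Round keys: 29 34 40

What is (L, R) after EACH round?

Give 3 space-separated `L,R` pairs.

Answer: 67,141 141,130 130,218

Derivation:
Round 1 (k=29): L=67 R=141
Round 2 (k=34): L=141 R=130
Round 3 (k=40): L=130 R=218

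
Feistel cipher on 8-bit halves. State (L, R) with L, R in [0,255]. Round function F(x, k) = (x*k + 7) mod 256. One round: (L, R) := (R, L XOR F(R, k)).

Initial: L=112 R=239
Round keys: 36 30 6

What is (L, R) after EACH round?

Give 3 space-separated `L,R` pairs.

Round 1 (k=36): L=239 R=211
Round 2 (k=30): L=211 R=46
Round 3 (k=6): L=46 R=200

Answer: 239,211 211,46 46,200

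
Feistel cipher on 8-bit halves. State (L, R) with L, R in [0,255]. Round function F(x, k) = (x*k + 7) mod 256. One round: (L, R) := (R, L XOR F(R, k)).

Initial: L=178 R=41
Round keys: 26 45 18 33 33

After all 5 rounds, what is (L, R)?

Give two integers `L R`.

Round 1 (k=26): L=41 R=131
Round 2 (k=45): L=131 R=39
Round 3 (k=18): L=39 R=70
Round 4 (k=33): L=70 R=42
Round 5 (k=33): L=42 R=55

Answer: 42 55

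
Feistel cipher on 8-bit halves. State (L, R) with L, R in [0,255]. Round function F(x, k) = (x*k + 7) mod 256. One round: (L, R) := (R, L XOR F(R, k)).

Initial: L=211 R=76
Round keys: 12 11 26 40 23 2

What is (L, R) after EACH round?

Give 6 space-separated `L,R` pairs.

Answer: 76,68 68,191 191,41 41,208 208,158 158,147

Derivation:
Round 1 (k=12): L=76 R=68
Round 2 (k=11): L=68 R=191
Round 3 (k=26): L=191 R=41
Round 4 (k=40): L=41 R=208
Round 5 (k=23): L=208 R=158
Round 6 (k=2): L=158 R=147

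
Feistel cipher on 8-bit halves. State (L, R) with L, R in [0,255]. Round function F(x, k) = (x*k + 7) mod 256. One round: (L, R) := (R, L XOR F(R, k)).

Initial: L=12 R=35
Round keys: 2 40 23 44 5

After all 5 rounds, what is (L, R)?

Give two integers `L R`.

Answer: 115 28

Derivation:
Round 1 (k=2): L=35 R=65
Round 2 (k=40): L=65 R=12
Round 3 (k=23): L=12 R=90
Round 4 (k=44): L=90 R=115
Round 5 (k=5): L=115 R=28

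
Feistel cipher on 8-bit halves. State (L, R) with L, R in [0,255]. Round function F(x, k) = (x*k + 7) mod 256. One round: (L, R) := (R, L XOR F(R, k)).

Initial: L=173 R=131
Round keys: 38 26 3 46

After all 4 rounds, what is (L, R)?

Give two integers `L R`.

Answer: 255 213

Derivation:
Round 1 (k=38): L=131 R=212
Round 2 (k=26): L=212 R=12
Round 3 (k=3): L=12 R=255
Round 4 (k=46): L=255 R=213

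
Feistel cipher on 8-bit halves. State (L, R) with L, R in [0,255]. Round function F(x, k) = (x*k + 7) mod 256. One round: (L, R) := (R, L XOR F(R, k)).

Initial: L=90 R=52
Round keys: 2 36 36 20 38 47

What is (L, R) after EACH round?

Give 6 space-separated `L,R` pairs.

Round 1 (k=2): L=52 R=53
Round 2 (k=36): L=53 R=79
Round 3 (k=36): L=79 R=22
Round 4 (k=20): L=22 R=240
Round 5 (k=38): L=240 R=177
Round 6 (k=47): L=177 R=118

Answer: 52,53 53,79 79,22 22,240 240,177 177,118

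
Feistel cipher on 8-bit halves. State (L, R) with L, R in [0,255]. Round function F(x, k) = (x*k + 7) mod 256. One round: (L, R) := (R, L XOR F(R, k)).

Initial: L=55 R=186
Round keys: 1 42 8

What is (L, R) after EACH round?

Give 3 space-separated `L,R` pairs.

Answer: 186,246 246,217 217,57

Derivation:
Round 1 (k=1): L=186 R=246
Round 2 (k=42): L=246 R=217
Round 3 (k=8): L=217 R=57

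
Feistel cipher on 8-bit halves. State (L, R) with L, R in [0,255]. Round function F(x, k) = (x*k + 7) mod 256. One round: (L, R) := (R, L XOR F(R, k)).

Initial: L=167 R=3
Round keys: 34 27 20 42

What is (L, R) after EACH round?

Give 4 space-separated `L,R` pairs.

Answer: 3,202 202,86 86,117 117,111

Derivation:
Round 1 (k=34): L=3 R=202
Round 2 (k=27): L=202 R=86
Round 3 (k=20): L=86 R=117
Round 4 (k=42): L=117 R=111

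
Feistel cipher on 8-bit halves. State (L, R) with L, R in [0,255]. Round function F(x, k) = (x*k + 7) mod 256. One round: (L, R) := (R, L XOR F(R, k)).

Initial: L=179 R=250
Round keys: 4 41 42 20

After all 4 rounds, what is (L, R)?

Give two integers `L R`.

Round 1 (k=4): L=250 R=92
Round 2 (k=41): L=92 R=57
Round 3 (k=42): L=57 R=61
Round 4 (k=20): L=61 R=242

Answer: 61 242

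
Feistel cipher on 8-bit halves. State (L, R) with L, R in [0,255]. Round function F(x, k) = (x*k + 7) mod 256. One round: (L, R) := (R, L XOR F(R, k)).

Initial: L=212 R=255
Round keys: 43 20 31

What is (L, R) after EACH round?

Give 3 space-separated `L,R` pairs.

Answer: 255,8 8,88 88,167

Derivation:
Round 1 (k=43): L=255 R=8
Round 2 (k=20): L=8 R=88
Round 3 (k=31): L=88 R=167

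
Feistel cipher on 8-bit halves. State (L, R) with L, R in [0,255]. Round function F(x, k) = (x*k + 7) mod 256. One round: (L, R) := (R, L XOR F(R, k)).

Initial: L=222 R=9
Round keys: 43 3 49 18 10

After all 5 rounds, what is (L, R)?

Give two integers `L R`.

Answer: 171 16

Derivation:
Round 1 (k=43): L=9 R=84
Round 2 (k=3): L=84 R=10
Round 3 (k=49): L=10 R=165
Round 4 (k=18): L=165 R=171
Round 5 (k=10): L=171 R=16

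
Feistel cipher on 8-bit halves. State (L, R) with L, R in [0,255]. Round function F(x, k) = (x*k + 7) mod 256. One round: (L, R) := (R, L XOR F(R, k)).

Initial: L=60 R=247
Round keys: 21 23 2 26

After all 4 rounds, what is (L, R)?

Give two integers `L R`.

Answer: 197 95

Derivation:
Round 1 (k=21): L=247 R=118
Round 2 (k=23): L=118 R=86
Round 3 (k=2): L=86 R=197
Round 4 (k=26): L=197 R=95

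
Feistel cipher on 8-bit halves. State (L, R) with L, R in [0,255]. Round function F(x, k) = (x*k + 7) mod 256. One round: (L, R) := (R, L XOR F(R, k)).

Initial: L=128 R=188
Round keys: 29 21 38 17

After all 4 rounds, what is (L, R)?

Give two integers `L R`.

Round 1 (k=29): L=188 R=211
Round 2 (k=21): L=211 R=234
Round 3 (k=38): L=234 R=16
Round 4 (k=17): L=16 R=253

Answer: 16 253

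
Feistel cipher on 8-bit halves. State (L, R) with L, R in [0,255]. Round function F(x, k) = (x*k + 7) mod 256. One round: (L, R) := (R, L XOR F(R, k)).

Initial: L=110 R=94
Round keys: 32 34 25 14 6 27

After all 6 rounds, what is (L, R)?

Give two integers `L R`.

Answer: 68 237

Derivation:
Round 1 (k=32): L=94 R=169
Round 2 (k=34): L=169 R=39
Round 3 (k=25): L=39 R=127
Round 4 (k=14): L=127 R=222
Round 5 (k=6): L=222 R=68
Round 6 (k=27): L=68 R=237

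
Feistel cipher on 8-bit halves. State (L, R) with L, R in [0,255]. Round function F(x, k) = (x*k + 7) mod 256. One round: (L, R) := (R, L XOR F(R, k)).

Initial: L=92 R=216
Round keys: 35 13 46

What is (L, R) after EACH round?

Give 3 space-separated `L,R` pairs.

Round 1 (k=35): L=216 R=211
Round 2 (k=13): L=211 R=102
Round 3 (k=46): L=102 R=136

Answer: 216,211 211,102 102,136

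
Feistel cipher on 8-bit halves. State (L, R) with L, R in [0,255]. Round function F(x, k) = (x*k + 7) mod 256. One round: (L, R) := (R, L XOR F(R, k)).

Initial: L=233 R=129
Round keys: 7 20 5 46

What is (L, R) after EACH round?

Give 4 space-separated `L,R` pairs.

Answer: 129,103 103,146 146,134 134,137

Derivation:
Round 1 (k=7): L=129 R=103
Round 2 (k=20): L=103 R=146
Round 3 (k=5): L=146 R=134
Round 4 (k=46): L=134 R=137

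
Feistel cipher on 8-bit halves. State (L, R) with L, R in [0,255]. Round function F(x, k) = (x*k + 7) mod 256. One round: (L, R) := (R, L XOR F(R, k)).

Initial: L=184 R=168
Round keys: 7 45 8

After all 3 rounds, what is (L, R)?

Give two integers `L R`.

Round 1 (k=7): L=168 R=39
Round 2 (k=45): L=39 R=74
Round 3 (k=8): L=74 R=112

Answer: 74 112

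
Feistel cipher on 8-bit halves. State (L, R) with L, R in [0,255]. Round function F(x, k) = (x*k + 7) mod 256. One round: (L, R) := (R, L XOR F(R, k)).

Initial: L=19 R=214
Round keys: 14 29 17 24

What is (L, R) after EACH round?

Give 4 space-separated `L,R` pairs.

Round 1 (k=14): L=214 R=168
Round 2 (k=29): L=168 R=217
Round 3 (k=17): L=217 R=216
Round 4 (k=24): L=216 R=158

Answer: 214,168 168,217 217,216 216,158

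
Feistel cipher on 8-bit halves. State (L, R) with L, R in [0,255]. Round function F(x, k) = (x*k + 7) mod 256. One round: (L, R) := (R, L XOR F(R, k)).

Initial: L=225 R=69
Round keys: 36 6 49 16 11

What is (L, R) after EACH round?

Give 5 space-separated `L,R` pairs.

Round 1 (k=36): L=69 R=90
Round 2 (k=6): L=90 R=102
Round 3 (k=49): L=102 R=215
Round 4 (k=16): L=215 R=17
Round 5 (k=11): L=17 R=21

Answer: 69,90 90,102 102,215 215,17 17,21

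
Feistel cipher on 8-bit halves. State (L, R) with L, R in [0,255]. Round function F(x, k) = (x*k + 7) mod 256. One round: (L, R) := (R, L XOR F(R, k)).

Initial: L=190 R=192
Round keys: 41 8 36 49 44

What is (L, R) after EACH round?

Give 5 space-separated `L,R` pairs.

Round 1 (k=41): L=192 R=121
Round 2 (k=8): L=121 R=15
Round 3 (k=36): L=15 R=90
Round 4 (k=49): L=90 R=78
Round 5 (k=44): L=78 R=53

Answer: 192,121 121,15 15,90 90,78 78,53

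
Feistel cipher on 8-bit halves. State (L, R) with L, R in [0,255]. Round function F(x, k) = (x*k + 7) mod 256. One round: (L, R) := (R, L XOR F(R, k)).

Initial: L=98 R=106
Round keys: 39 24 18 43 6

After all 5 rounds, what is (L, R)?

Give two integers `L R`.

Answer: 196 177

Derivation:
Round 1 (k=39): L=106 R=79
Round 2 (k=24): L=79 R=5
Round 3 (k=18): L=5 R=46
Round 4 (k=43): L=46 R=196
Round 5 (k=6): L=196 R=177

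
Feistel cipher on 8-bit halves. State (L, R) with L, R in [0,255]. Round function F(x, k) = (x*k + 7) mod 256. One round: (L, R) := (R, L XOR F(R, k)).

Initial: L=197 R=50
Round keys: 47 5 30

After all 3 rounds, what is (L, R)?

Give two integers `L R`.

Round 1 (k=47): L=50 R=240
Round 2 (k=5): L=240 R=133
Round 3 (k=30): L=133 R=109

Answer: 133 109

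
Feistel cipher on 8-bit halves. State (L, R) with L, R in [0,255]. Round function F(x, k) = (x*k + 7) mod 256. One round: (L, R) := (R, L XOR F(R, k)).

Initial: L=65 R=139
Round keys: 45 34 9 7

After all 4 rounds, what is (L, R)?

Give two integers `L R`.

Round 1 (k=45): L=139 R=55
Round 2 (k=34): L=55 R=222
Round 3 (k=9): L=222 R=226
Round 4 (k=7): L=226 R=235

Answer: 226 235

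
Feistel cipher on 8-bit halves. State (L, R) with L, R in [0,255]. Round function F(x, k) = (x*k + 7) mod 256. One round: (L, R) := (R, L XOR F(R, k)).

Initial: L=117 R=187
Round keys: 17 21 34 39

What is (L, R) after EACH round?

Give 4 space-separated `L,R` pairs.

Answer: 187,7 7,33 33,110 110,232

Derivation:
Round 1 (k=17): L=187 R=7
Round 2 (k=21): L=7 R=33
Round 3 (k=34): L=33 R=110
Round 4 (k=39): L=110 R=232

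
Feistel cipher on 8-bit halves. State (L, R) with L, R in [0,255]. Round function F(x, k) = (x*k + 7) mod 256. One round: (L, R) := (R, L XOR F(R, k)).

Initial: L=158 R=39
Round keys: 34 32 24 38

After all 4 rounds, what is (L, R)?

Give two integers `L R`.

Answer: 172 207

Derivation:
Round 1 (k=34): L=39 R=171
Round 2 (k=32): L=171 R=64
Round 3 (k=24): L=64 R=172
Round 4 (k=38): L=172 R=207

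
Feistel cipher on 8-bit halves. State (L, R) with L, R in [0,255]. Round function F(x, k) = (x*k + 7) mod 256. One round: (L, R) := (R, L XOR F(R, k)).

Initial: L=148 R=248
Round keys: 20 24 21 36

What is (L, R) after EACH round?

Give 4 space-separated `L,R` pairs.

Round 1 (k=20): L=248 R=243
Round 2 (k=24): L=243 R=55
Round 3 (k=21): L=55 R=121
Round 4 (k=36): L=121 R=60

Answer: 248,243 243,55 55,121 121,60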